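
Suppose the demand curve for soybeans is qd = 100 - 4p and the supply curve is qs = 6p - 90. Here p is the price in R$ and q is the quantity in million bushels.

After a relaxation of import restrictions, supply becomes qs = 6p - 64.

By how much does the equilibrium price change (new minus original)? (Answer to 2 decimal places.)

Original equilibrium: 100 - 4p = 6p - 90 gives 190 = 10p, so p = 19 and q = 24.
After the shift, demand is qd = 100 - 4p and supply is qs = 6p - 64.
Equate the new curves: 100 - 4p = 6p - 64, giving 164 = 10p, p = 16.4, q = 34.4.
Δp = 16.4 − 19 = -2.60.

-2.60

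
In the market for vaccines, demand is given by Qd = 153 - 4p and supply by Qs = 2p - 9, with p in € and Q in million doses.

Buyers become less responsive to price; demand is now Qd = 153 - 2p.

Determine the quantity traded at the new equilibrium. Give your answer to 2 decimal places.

Initially, 153 - 4p = 2p - 9, so 162 = 6p and p = 27, Q = 45.
After the shift, demand is Qd = 153 - 2p and supply is Qs = 2p - 9.
Clearing the new market: 153 - 2p = 2p - 9, so p = 40.5 and Q = 72.

72.00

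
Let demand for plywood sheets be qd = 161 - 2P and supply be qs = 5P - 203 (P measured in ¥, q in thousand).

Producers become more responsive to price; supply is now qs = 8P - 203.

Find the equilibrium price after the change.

36.4

Solve the original market: 161 - 2P = 5P - 203, hence P = 52 and q = 57.
After the shift, demand is qd = 161 - 2P and supply is qs = 8P - 203.
Setting them equal: 161 - 2P = 8P - 203 → 364 = 10P, so P = 36.4 and q = 88.2.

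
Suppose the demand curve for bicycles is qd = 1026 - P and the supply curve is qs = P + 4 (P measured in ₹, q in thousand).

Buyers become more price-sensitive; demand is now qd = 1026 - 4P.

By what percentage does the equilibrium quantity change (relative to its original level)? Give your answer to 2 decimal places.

-59.53

Before the shock: 1026 - P = P + 4 ⇒ 1022 = 2P ⇒ P = 511, q = 515.
The new curves are qd = 1026 - 4P (demand) and qs = P + 4 (supply).
Clearing the new market: 1026 - 4P = P + 4, so P = 204.4 and q = 208.4.
%Δq = (208.4 − 515) / 515 × 100 = -59.53%.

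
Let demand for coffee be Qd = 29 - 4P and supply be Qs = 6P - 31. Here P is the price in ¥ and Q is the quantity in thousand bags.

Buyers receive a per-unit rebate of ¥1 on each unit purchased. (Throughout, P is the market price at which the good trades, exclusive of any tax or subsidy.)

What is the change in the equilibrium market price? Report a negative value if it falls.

Before the shock: 29 - 4P = 6P - 31 ⇒ 60 = 10P ⇒ P = 6, Q = 5.
Since buyers' out-of-pocket price is the market price minus the rebate, the effective demand curve becomes Qd = 33 - 4P.
Equate the new curves: 33 - 4P = 6P - 31, giving 64 = 10P, P = 6.4, Q = 7.4.
ΔP = 6.4 − 6 = +0.4.

+0.4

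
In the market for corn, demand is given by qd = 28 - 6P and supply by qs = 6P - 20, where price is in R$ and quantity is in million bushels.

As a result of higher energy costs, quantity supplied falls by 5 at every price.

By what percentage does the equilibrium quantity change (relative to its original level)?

-62.5

Solve the original market: 28 - 6P = 6P - 20, hence P = 4 and q = 4.
After the shift, demand is qd = 28 - 6P and supply is qs = 6P - 25.
Setting them equal: 28 - 6P = 6P - 25 → 53 = 12P, so P = 53/12 ≈ 4.4167 and q = 1.5.
%Δq = (1.5 − 4) / 4 × 100 = -62.5%.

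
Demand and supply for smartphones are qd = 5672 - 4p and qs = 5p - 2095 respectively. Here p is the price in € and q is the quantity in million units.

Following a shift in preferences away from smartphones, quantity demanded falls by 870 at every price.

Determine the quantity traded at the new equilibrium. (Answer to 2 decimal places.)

Solve the original market: 5672 - 4p = 5p - 2095, hence p = 863 and q = 2220.
The new curves are qd = 4802 - 4p (demand) and qs = 5p - 2095 (supply).
Setting them equal: 4802 - 4p = 5p - 2095 → 6897 = 9p, so p = 2299/3 ≈ 766.3333 and q = 5210/3 ≈ 1736.6667.

1736.67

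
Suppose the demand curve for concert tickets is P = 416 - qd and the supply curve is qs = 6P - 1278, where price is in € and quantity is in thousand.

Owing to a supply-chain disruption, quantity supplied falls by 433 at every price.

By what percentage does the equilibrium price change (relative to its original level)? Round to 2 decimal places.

+25.56

Original equilibrium: 416 - P = 6P - 1278 gives 1694 = 7P, so P = 242 and q = 174.
With the change applied: demand qd = 416 - P, supply qs = 6P - 1711.
Setting them equal: 416 - P = 6P - 1711 → 2127 = 7P, so P = 2127/7 ≈ 303.8571 and q = 785/7 ≈ 112.1429.
%ΔP = (303.8571 − 242) / 242 × 100 = +25.56%.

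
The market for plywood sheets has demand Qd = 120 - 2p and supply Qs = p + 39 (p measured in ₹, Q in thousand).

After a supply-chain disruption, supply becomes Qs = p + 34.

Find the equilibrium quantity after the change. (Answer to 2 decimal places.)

62.67

Before the shock: 120 - 2p = p + 39 ⇒ 81 = 3p ⇒ p = 27, Q = 66.
The new curves are Qd = 120 - 2p (demand) and Qs = p + 34 (supply).
Setting them equal: 120 - 2p = p + 34 → 86 = 3p, so p = 86/3 ≈ 28.6667 and Q = 188/3 ≈ 62.6667.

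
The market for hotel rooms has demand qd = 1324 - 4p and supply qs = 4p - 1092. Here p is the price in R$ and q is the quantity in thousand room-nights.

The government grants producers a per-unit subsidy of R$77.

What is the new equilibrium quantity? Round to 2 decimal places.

270.00

Before the shock: 1324 - 4p = 4p - 1092 ⇒ 2416 = 8p ⇒ p = 302, q = 116.
Since sellers receive the price plus the subsidy, the effective supply curve becomes qs = 4p - 784.
New equilibrium: 1324 - 4p = 4p - 784 ⇒ 2108 = 8p ⇒ p = 263.5, q = 270.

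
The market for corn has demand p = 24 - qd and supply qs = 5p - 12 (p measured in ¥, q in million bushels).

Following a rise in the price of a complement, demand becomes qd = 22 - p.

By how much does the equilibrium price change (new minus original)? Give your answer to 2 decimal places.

-0.33

Original equilibrium: 24 - p = 5p - 12 gives 36 = 6p, so p = 6 and q = 18.
The new curves are qd = 22 - p (demand) and qs = 5p - 12 (supply).
Setting them equal: 22 - p = 5p - 12 → 34 = 6p, so p = 17/3 ≈ 5.6667 and q = 49/3 ≈ 16.3333.
Δp = 5.6667 − 6 = -0.33.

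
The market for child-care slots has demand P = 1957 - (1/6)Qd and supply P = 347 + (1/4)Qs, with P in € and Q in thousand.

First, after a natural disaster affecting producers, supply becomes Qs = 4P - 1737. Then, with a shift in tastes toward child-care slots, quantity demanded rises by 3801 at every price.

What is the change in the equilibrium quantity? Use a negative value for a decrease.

+1311

Solve the original market: 11742 - 6P = 4P - 1388, hence P = 1313 and Q = 3864.
The new curves are Qd = 15543 - 6P (demand) and Qs = 4P - 1737 (supply).
Clearing the new market: 15543 - 6P = 4P - 1737, so P = 1728 and Q = 5175.
ΔQ = 5175 − 3864 = +1311.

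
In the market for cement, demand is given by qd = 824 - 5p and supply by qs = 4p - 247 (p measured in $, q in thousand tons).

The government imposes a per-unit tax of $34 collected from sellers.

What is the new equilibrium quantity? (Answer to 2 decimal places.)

153.44

Solve the original market: 824 - 5p = 4p - 247, hence p = 119 and q = 229.
Since sellers keep the price net of the tax, the effective supply curve becomes qs = 4p - 383.
New equilibrium: 824 - 5p = 4p - 383 ⇒ 1207 = 9p ⇒ p = 1207/9 ≈ 134.1111, q = 1381/9 ≈ 153.4444.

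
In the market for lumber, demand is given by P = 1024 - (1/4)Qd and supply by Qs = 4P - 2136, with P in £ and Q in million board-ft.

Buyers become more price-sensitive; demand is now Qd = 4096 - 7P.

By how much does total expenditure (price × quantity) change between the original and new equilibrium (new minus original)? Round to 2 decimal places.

Original equilibrium: 4096 - 4P = 4P - 2136 gives 6232 = 8P, so P = 779 and Q = 980.
The shock moves the curves to Qd = 4096 - 7P and Qs = 4P - 2136.
Equate the new curves: 4096 - 7P = 4P - 2136, giving 6232 = 11P, P = 6232/11 ≈ 566.5455, Q = 1432/11 ≈ 130.1818.
Expenditure moves from 779×980 = 763420 to 566.5455×130.1818 = 73753.9174; change = -689666.08.

-689666.08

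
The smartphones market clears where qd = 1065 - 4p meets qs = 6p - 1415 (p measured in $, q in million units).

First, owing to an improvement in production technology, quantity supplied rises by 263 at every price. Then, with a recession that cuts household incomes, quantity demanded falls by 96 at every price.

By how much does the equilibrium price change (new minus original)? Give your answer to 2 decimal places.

Solve the original market: 1065 - 4p = 6p - 1415, hence p = 248 and q = 73.
With the change applied: demand qd = 969 - 4p, supply qs = 6p - 1152.
New equilibrium: 969 - 4p = 6p - 1152 ⇒ 2121 = 10p ⇒ p = 212.1, q = 120.6.
Δp = 212.1 − 248 = -35.90.

-35.90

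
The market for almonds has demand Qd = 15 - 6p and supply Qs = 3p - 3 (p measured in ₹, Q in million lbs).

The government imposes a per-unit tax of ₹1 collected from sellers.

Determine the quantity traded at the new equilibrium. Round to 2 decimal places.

1.00

Before the shock: 15 - 6p = 3p - 3 ⇒ 18 = 9p ⇒ p = 2, Q = 3.
Since sellers keep the price net of the tax, the effective supply curve becomes Qs = 3p - 6.
New equilibrium: 15 - 6p = 3p - 6 ⇒ 21 = 9p ⇒ p = 7/3 ≈ 2.3333, Q = 1.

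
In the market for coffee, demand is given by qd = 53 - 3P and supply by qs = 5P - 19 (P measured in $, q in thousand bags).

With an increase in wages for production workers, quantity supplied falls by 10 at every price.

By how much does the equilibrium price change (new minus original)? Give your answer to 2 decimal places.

Initially, 53 - 3P = 5P - 19, so 72 = 8P and P = 9, q = 26.
With the change applied: demand qd = 53 - 3P, supply qs = 5P - 29.
New equilibrium: 53 - 3P = 5P - 29 ⇒ 82 = 8P ⇒ P = 10.25, q = 22.25.
ΔP = 10.25 − 9 = +1.25.

+1.25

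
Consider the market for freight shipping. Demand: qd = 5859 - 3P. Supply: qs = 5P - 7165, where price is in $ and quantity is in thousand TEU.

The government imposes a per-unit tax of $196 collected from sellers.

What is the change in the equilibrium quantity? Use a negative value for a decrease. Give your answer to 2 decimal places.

Original equilibrium: 5859 - 3P = 5P - 7165 gives 13024 = 8P, so P = 1628 and q = 975.
Since sellers keep the price net of the tax, the effective supply curve becomes qs = 5P - 8145.
New equilibrium: 5859 - 3P = 5P - 8145 ⇒ 14004 = 8P ⇒ P = 1750.5, q = 607.5.
Δq = 607.5 − 975 = -367.50.

-367.50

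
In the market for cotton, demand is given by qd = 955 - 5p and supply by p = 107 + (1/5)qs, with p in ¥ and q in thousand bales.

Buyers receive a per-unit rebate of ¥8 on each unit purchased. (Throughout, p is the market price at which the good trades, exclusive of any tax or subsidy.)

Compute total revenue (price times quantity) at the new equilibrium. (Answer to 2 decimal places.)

35190.00

Before the shock: 955 - 5p = 5p - 535 ⇒ 1490 = 10p ⇒ p = 149, q = 210.
Since buyers' out-of-pocket price is the market price minus the rebate, the effective demand curve becomes qd = 995 - 5p.
Clearing the new market: 995 - 5p = 5p - 535, so p = 153 and q = 230.
New expenditure = 153 × 230 = 35190.00.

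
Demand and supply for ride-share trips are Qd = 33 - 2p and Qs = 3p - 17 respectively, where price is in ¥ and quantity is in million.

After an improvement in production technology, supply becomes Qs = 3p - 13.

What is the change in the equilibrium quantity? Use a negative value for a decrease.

+1.6

Initially, 33 - 2p = 3p - 17, so 50 = 5p and p = 10, Q = 13.
The shock moves the curves to Qd = 33 - 2p and Qs = 3p - 13.
Equate the new curves: 33 - 2p = 3p - 13, giving 46 = 5p, p = 9.2, Q = 14.6.
ΔQ = 14.6 − 13 = +1.6.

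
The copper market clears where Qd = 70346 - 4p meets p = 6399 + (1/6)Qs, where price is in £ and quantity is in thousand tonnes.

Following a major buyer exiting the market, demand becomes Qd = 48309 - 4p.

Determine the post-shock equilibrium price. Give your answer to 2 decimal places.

Original equilibrium: 70346 - 4p = 6p - 38394 gives 108740 = 10p, so p = 10874 and Q = 26850.
The new curves are Qd = 48309 - 4p (demand) and Qs = 6p - 38394 (supply).
Clearing the new market: 48309 - 4p = 6p - 38394, so p = 8670.3 and Q = 13627.8.

8670.30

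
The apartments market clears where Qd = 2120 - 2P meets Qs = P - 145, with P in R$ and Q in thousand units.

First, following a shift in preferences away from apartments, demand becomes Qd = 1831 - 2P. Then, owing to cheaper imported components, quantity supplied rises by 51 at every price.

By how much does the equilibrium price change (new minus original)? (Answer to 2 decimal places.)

Original equilibrium: 2120 - 2P = P - 145 gives 2265 = 3P, so P = 755 and Q = 610.
The new curves are Qd = 1831 - 2P (demand) and Qs = P - 94 (supply).
Setting them equal: 1831 - 2P = P - 94 → 1925 = 3P, so P = 1925/3 ≈ 641.6667 and Q = 1643/3 ≈ 547.6667.
ΔP = 641.6667 − 755 = -113.33.

-113.33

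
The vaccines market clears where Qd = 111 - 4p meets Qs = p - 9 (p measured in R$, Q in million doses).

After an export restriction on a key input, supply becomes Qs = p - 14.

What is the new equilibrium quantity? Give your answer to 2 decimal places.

Initially, 111 - 4p = p - 9, so 120 = 5p and p = 24, Q = 15.
After the shift, demand is Qd = 111 - 4p and supply is Qs = p - 14.
New equilibrium: 111 - 4p = p - 14 ⇒ 125 = 5p ⇒ p = 25, Q = 11.

11.00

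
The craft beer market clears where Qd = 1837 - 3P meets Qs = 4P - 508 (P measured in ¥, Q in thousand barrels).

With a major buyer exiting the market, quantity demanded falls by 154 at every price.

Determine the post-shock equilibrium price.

313

Original equilibrium: 1837 - 3P = 4P - 508 gives 2345 = 7P, so P = 335 and Q = 832.
The new curves are Qd = 1683 - 3P (demand) and Qs = 4P - 508 (supply).
Setting them equal: 1683 - 3P = 4P - 508 → 2191 = 7P, so P = 313 and Q = 744.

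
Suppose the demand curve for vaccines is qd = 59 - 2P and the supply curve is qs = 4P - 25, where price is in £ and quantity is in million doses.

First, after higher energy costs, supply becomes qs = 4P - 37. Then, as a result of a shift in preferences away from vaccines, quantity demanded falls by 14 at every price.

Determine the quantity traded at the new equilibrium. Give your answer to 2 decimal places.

17.67

Initially, 59 - 2P = 4P - 25, so 84 = 6P and P = 14, q = 31.
The shock moves the curves to qd = 45 - 2P and qs = 4P - 37.
Equate the new curves: 45 - 2P = 4P - 37, giving 82 = 6P, P = 41/3 ≈ 13.6667, q = 53/3 ≈ 17.6667.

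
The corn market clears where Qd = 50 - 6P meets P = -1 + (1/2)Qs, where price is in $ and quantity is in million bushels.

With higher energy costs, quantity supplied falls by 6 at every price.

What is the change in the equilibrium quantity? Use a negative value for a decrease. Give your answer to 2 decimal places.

-4.50

Initially, 50 - 6P = 2P + 2, so 48 = 8P and P = 6, Q = 14.
After the shift, demand is Qd = 50 - 6P and supply is Qs = 2P - 4.
New equilibrium: 50 - 6P = 2P - 4 ⇒ 54 = 8P ⇒ P = 6.75, Q = 9.5.
ΔQ = 9.5 − 14 = -4.50.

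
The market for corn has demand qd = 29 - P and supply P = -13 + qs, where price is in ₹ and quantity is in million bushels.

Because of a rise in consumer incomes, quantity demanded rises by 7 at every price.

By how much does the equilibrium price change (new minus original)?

Before the shock: 29 - P = P + 13 ⇒ 16 = 2P ⇒ P = 8, q = 21.
The shock moves the curves to qd = 36 - P and qs = P + 13.
New equilibrium: 36 - P = P + 13 ⇒ 23 = 2P ⇒ P = 11.5, q = 24.5.
ΔP = 11.5 − 8 = +3.5.

+3.5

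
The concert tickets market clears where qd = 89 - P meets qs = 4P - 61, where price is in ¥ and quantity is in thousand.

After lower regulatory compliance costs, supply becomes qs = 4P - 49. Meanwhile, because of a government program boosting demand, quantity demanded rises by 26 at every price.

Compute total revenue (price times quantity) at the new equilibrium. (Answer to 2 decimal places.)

Initially, 89 - P = 4P - 61, so 150 = 5P and P = 30, q = 59.
After the shift, demand is qd = 115 - P and supply is qs = 4P - 49.
Setting them equal: 115 - P = 4P - 49 → 164 = 5P, so P = 32.8 and q = 82.2.
New expenditure = 32.8 × 82.2 = 2696.16.

2696.16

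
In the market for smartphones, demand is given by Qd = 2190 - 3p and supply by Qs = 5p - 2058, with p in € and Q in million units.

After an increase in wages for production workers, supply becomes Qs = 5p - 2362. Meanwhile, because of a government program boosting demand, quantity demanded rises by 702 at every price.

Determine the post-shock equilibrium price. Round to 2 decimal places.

Original equilibrium: 2190 - 3p = 5p - 2058 gives 4248 = 8p, so p = 531 and Q = 597.
The shock moves the curves to Qd = 2892 - 3p and Qs = 5p - 2362.
New equilibrium: 2892 - 3p = 5p - 2362 ⇒ 5254 = 8p ⇒ p = 656.75, Q = 921.75.

656.75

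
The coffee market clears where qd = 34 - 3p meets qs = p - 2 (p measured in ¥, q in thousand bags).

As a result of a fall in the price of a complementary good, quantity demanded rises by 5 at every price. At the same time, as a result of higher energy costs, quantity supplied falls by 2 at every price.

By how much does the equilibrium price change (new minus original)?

Initially, 34 - 3p = p - 2, so 36 = 4p and p = 9, q = 7.
The new curves are qd = 39 - 3p (demand) and qs = p - 4 (supply).
Equate the new curves: 39 - 3p = p - 4, giving 43 = 4p, p = 10.75, q = 6.75.
Δp = 10.75 − 9 = +1.75.

+1.75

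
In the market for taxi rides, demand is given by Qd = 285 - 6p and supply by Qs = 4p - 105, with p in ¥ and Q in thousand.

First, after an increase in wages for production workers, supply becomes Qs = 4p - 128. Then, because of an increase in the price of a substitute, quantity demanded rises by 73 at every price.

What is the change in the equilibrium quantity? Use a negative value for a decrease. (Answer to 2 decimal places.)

+15.40

Before the shock: 285 - 6p = 4p - 105 ⇒ 390 = 10p ⇒ p = 39, Q = 51.
The new curves are Qd = 358 - 6p (demand) and Qs = 4p - 128 (supply).
Clearing the new market: 358 - 6p = 4p - 128, so p = 48.6 and Q = 66.4.
ΔQ = 66.4 − 51 = +15.40.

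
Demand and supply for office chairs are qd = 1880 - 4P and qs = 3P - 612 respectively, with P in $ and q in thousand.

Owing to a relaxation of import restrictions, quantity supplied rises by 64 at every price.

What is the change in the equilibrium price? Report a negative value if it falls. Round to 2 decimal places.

Initially, 1880 - 4P = 3P - 612, so 2492 = 7P and P = 356, q = 456.
With the change applied: demand qd = 1880 - 4P, supply qs = 3P - 548.
Setting them equal: 1880 - 4P = 3P - 548 → 2428 = 7P, so P = 2428/7 ≈ 346.8571 and q = 3448/7 ≈ 492.5714.
ΔP = 346.8571 − 356 = -9.14.

-9.14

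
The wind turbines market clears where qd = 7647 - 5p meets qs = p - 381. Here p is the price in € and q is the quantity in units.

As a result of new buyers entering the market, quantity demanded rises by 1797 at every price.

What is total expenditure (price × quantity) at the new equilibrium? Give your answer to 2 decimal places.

Original equilibrium: 7647 - 5p = p - 381 gives 8028 = 6p, so p = 1338 and q = 957.
The shock moves the curves to qd = 9444 - 5p and qs = p - 381.
Clearing the new market: 9444 - 5p = p - 381, so p = 1637.5 and q = 1256.5.
New expenditure = 1637.5 × 1256.5 = 2057518.75.

2057518.75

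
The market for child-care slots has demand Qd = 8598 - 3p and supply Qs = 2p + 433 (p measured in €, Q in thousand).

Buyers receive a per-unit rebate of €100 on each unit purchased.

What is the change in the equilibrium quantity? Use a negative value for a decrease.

Original equilibrium: 8598 - 3p = 2p + 433 gives 8165 = 5p, so p = 1633 and Q = 3699.
Since buyers' out-of-pocket price is the market price minus the rebate, the effective demand curve becomes Qd = 8898 - 3p.
Equate the new curves: 8898 - 3p = 2p + 433, giving 8465 = 5p, p = 1693, Q = 3819.
ΔQ = 3819 − 3699 = +120.

+120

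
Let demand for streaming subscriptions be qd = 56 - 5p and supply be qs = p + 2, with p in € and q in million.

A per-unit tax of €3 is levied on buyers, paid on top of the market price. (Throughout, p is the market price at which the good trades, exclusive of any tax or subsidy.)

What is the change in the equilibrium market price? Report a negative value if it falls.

Before the shock: 56 - 5p = p + 2 ⇒ 54 = 6p ⇒ p = 9, q = 11.
Since buyers pay the price plus the tax, the effective demand curve becomes qd = 41 - 5p.
New equilibrium: 41 - 5p = p + 2 ⇒ 39 = 6p ⇒ p = 6.5, q = 8.5.
Δp = 6.5 − 9 = -2.5.

-2.5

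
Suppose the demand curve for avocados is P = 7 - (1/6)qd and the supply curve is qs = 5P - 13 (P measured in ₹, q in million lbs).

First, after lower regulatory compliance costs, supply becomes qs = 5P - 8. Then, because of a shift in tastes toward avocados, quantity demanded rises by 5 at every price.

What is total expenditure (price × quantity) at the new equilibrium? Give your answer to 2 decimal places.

Original equilibrium: 42 - 6P = 5P - 13 gives 55 = 11P, so P = 5 and q = 12.
With the change applied: demand qd = 47 - 6P, supply qs = 5P - 8.
New equilibrium: 47 - 6P = 5P - 8 ⇒ 55 = 11P ⇒ P = 5, q = 17.
New expenditure = 5 × 17 = 85.00.

85.00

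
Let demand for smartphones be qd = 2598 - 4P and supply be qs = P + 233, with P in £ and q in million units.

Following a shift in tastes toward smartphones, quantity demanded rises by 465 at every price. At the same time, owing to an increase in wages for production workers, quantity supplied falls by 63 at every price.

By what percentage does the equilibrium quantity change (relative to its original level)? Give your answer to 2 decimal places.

Initially, 2598 - 4P = P + 233, so 2365 = 5P and P = 473, q = 706.
The shock moves the curves to qd = 3063 - 4P and qs = P + 170.
New equilibrium: 3063 - 4P = P + 170 ⇒ 2893 = 5P ⇒ P = 578.6, q = 748.6.
%Δq = (748.6 − 706) / 706 × 100 = +6.03%.

+6.03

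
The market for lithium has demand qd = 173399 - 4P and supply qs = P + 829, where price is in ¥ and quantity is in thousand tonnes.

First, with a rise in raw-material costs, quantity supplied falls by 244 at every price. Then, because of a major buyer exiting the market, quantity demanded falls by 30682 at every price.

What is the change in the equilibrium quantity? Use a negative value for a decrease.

-6331.6

Initially, 173399 - 4P = P + 829, so 172570 = 5P and P = 34514, q = 35343.
The shock moves the curves to qd = 142717 - 4P and qs = P + 585.
Clearing the new market: 142717 - 4P = P + 585, so P = 28426.4 and q = 29011.4.
Δq = 29011.4 − 35343 = -6331.6.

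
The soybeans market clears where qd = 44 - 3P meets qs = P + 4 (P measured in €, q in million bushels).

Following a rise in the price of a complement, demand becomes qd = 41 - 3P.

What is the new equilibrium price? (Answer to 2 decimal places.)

Initially, 44 - 3P = P + 4, so 40 = 4P and P = 10, q = 14.
With the change applied: demand qd = 41 - 3P, supply qs = P + 4.
New equilibrium: 41 - 3P = P + 4 ⇒ 37 = 4P ⇒ P = 9.25, q = 13.25.

9.25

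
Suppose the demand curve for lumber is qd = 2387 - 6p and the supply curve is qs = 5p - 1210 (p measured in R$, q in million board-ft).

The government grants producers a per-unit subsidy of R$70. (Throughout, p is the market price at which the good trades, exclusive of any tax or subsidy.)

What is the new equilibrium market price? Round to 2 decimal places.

295.18

Original equilibrium: 2387 - 6p = 5p - 1210 gives 3597 = 11p, so p = 327 and q = 425.
Since sellers receive the price plus the subsidy, the effective supply curve becomes qs = 5p - 860.
New equilibrium: 2387 - 6p = 5p - 860 ⇒ 3247 = 11p ⇒ p = 3247/11 ≈ 295.1818, q = 6775/11 ≈ 615.9091.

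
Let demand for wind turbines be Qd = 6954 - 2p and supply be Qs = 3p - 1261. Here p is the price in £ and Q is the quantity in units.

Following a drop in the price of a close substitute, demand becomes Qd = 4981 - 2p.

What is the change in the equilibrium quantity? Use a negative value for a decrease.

-1183.8

Initially, 6954 - 2p = 3p - 1261, so 8215 = 5p and p = 1643, Q = 3668.
The shock moves the curves to Qd = 4981 - 2p and Qs = 3p - 1261.
Setting them equal: 4981 - 2p = 3p - 1261 → 6242 = 5p, so p = 1248.4 and Q = 2484.2.
ΔQ = 2484.2 − 3668 = -1183.8.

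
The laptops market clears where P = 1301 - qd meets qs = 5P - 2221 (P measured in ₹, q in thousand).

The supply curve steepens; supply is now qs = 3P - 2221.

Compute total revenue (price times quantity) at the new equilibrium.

Solve the original market: 1301 - P = 5P - 2221, hence P = 587 and q = 714.
The new curves are qd = 1301 - P (demand) and qs = 3P - 2221 (supply).
Setting them equal: 1301 - P = 3P - 2221 → 3522 = 4P, so P = 880.5 and q = 420.5.
New expenditure = 880.5 × 420.5 = 370250.25.

370250.25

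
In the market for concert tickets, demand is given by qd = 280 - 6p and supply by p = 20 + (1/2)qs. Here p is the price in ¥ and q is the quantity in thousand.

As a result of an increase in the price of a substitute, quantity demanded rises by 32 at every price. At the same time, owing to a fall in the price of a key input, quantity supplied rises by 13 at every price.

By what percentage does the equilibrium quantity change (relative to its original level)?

Before the shock: 280 - 6p = 2p - 40 ⇒ 320 = 8p ⇒ p = 40, q = 40.
With the change applied: demand qd = 312 - 6p, supply qs = 2p - 27.
Clearing the new market: 312 - 6p = 2p - 27, so p = 42.375 and q = 57.75.
%Δq = (57.75 − 40) / 40 × 100 = +44.375%.

+44.375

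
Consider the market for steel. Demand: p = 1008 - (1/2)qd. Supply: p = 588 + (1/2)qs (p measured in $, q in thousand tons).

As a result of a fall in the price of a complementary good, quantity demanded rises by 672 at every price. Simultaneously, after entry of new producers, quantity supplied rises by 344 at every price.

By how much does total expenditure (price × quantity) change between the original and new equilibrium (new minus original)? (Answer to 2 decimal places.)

Before the shock: 2016 - 2p = 2p - 1176 ⇒ 3192 = 4p ⇒ p = 798, q = 420.
After the shift, demand is qd = 2688 - 2p and supply is qs = 2p - 832.
Equate the new curves: 2688 - 2p = 2p - 832, giving 3520 = 4p, p = 880, q = 928.
Expenditure moves from 798×420 = 335160 to 880×928 = 816640; change = +481480.00.

+481480.00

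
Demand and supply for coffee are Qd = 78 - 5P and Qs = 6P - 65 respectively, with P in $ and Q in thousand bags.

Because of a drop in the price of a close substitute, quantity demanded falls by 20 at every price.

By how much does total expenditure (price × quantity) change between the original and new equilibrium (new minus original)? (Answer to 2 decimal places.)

-145.62

Solve the original market: 78 - 5P = 6P - 65, hence P = 13 and Q = 13.
After the shift, demand is Qd = 58 - 5P and supply is Qs = 6P - 65.
Setting them equal: 58 - 5P = 6P - 65 → 123 = 11P, so P = 123/11 ≈ 11.1818 and Q = 23/11 ≈ 2.0909.
Expenditure moves from 13×13 = 169 to 11.1818×2.0909 = 23.3802; change = -145.62.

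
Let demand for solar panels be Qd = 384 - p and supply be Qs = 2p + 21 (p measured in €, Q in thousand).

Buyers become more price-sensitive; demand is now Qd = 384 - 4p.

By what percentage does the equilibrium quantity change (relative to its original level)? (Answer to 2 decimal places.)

Before the shock: 384 - p = 2p + 21 ⇒ 363 = 3p ⇒ p = 121, Q = 263.
With the change applied: demand Qd = 384 - 4p, supply Qs = 2p + 21.
Setting them equal: 384 - 4p = 2p + 21 → 363 = 6p, so p = 60.5 and Q = 142.
%ΔQ = (142 − 263) / 263 × 100 = -46.01%.

-46.01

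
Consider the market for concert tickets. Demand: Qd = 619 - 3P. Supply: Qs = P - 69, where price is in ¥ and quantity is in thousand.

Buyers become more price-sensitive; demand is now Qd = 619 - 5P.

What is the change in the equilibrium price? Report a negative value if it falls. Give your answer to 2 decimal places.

-57.33

Before the shock: 619 - 3P = P - 69 ⇒ 688 = 4P ⇒ P = 172, Q = 103.
The new curves are Qd = 619 - 5P (demand) and Qs = P - 69 (supply).
Setting them equal: 619 - 5P = P - 69 → 688 = 6P, so P = 344/3 ≈ 114.6667 and Q = 137/3 ≈ 45.6667.
ΔP = 114.6667 − 172 = -57.33.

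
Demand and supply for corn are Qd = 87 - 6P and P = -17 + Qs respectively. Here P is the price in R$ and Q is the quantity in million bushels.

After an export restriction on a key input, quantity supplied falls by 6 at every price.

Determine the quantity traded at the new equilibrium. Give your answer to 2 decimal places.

Before the shock: 87 - 6P = P + 17 ⇒ 70 = 7P ⇒ P = 10, Q = 27.
The new curves are Qd = 87 - 6P (demand) and Qs = P + 11 (supply).
Clearing the new market: 87 - 6P = P + 11, so P = 76/7 ≈ 10.8571 and Q = 153/7 ≈ 21.8571.

21.86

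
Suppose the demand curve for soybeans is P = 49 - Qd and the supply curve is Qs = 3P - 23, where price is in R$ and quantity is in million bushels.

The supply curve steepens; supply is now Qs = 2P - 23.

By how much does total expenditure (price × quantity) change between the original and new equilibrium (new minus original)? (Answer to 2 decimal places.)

Original equilibrium: 49 - P = 3P - 23 gives 72 = 4P, so P = 18 and Q = 31.
After the shift, demand is Qd = 49 - P and supply is Qs = 2P - 23.
Equate the new curves: 49 - P = 2P - 23, giving 72 = 3P, P = 24, Q = 25.
Expenditure moves from 18×31 = 558 to 24×25 = 600; change = +42.00.

+42.00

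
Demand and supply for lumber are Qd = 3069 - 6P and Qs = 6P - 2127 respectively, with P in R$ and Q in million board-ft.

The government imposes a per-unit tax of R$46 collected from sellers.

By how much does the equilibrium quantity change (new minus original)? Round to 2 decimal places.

-138.00

Original equilibrium: 3069 - 6P = 6P - 2127 gives 5196 = 12P, so P = 433 and Q = 471.
Since sellers keep the price net of the tax, the effective supply curve becomes Qs = 6P - 2403.
Equate the new curves: 3069 - 6P = 6P - 2403, giving 5472 = 12P, P = 456, Q = 333.
ΔQ = 333 − 471 = -138.00.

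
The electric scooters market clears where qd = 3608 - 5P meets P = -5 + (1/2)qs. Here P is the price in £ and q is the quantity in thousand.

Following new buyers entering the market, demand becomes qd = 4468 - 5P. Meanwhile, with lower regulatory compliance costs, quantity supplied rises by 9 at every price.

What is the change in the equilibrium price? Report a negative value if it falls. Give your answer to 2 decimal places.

+121.57

Original equilibrium: 3608 - 5P = 2P + 10 gives 3598 = 7P, so P = 514 and q = 1038.
After the shift, demand is qd = 4468 - 5P and supply is qs = 2P + 19.
Clearing the new market: 4468 - 5P = 2P + 19, so P = 4449/7 ≈ 635.5714 and q = 9031/7 ≈ 1290.1429.
ΔP = 635.5714 − 514 = +121.57.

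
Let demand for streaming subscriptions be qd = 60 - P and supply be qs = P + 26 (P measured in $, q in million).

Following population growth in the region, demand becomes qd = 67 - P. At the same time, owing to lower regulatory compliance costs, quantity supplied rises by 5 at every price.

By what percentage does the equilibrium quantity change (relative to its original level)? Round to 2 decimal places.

+13.95

Initially, 60 - P = P + 26, so 34 = 2P and P = 17, q = 43.
With the change applied: demand qd = 67 - P, supply qs = P + 31.
Setting them equal: 67 - P = P + 31 → 36 = 2P, so P = 18 and q = 49.
%Δq = (49 − 43) / 43 × 100 = +13.95%.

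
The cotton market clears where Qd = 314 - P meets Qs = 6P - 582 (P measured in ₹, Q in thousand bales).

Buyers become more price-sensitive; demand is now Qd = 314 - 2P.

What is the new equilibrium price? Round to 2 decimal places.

Original equilibrium: 314 - P = 6P - 582 gives 896 = 7P, so P = 128 and Q = 186.
After the shift, demand is Qd = 314 - 2P and supply is Qs = 6P - 582.
New equilibrium: 314 - 2P = 6P - 582 ⇒ 896 = 8P ⇒ P = 112, Q = 90.

112.00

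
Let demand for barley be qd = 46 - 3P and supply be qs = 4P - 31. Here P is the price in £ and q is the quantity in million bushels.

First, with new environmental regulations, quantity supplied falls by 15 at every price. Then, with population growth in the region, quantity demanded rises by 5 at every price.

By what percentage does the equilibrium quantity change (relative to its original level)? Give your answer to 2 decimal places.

Before the shock: 46 - 3P = 4P - 31 ⇒ 77 = 7P ⇒ P = 11, q = 13.
With the change applied: demand qd = 51 - 3P, supply qs = 4P - 46.
Clearing the new market: 51 - 3P = 4P - 46, so P = 97/7 ≈ 13.8571 and q = 66/7 ≈ 9.4286.
%Δq = (9.4286 − 13) / 13 × 100 = -27.47%.

-27.47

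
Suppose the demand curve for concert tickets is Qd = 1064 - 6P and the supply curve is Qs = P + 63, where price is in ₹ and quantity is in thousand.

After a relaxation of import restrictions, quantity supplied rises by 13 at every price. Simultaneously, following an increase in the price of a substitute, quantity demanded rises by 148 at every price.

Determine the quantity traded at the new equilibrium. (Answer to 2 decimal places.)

238.29

Solve the original market: 1064 - 6P = P + 63, hence P = 143 and Q = 206.
With the change applied: demand Qd = 1212 - 6P, supply Qs = P + 76.
Equate the new curves: 1212 - 6P = P + 76, giving 1136 = 7P, P = 1136/7 ≈ 162.2857, Q = 1668/7 ≈ 238.2857.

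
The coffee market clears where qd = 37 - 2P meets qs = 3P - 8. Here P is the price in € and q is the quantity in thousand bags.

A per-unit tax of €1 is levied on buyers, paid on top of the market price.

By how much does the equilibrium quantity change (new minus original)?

-1.2

Original equilibrium: 37 - 2P = 3P - 8 gives 45 = 5P, so P = 9 and q = 19.
Since buyers pay the price plus the tax, the effective demand curve becomes qd = 35 - 2P.
Equate the new curves: 35 - 2P = 3P - 8, giving 43 = 5P, P = 8.6, q = 17.8.
Δq = 17.8 − 19 = -1.2.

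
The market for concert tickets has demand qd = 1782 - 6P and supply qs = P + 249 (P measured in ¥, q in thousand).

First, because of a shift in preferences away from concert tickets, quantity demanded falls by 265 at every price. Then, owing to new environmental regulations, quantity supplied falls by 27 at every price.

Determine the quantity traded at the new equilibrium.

407

Solve the original market: 1782 - 6P = P + 249, hence P = 219 and q = 468.
The shock moves the curves to qd = 1517 - 6P and qs = P + 222.
New equilibrium: 1517 - 6P = P + 222 ⇒ 1295 = 7P ⇒ P = 185, q = 407.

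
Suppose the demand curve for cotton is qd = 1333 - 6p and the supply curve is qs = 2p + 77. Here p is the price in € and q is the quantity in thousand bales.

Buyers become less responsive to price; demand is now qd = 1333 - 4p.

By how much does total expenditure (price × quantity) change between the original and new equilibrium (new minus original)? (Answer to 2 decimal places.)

+42372.56

Before the shock: 1333 - 6p = 2p + 77 ⇒ 1256 = 8p ⇒ p = 157, q = 391.
After the shift, demand is qd = 1333 - 4p and supply is qs = 2p + 77.
Setting them equal: 1333 - 4p = 2p + 77 → 1256 = 6p, so p = 628/3 ≈ 209.3333 and q = 1487/3 ≈ 495.6667.
Expenditure moves from 157×391 = 61387 to 209.3333×495.6667 = 103759.5556; change = +42372.56.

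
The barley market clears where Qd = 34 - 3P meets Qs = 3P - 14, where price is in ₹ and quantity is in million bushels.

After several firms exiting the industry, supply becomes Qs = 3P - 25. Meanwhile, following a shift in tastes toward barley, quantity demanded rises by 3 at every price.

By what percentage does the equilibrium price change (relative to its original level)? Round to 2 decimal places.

Initially, 34 - 3P = 3P - 14, so 48 = 6P and P = 8, Q = 10.
With the change applied: demand Qd = 37 - 3P, supply Qs = 3P - 25.
New equilibrium: 37 - 3P = 3P - 25 ⇒ 62 = 6P ⇒ P = 31/3 ≈ 10.3333, Q = 6.
%ΔP = (10.3333 − 8) / 8 × 100 = +29.17%.

+29.17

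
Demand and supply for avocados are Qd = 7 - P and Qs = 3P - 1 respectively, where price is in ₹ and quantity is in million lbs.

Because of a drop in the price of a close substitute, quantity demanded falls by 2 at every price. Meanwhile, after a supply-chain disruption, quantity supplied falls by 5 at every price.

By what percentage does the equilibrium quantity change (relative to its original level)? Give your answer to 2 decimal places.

-55.00

Original equilibrium: 7 - P = 3P - 1 gives 8 = 4P, so P = 2 and Q = 5.
The shock moves the curves to Qd = 5 - P and Qs = 3P - 6.
New equilibrium: 5 - P = 3P - 6 ⇒ 11 = 4P ⇒ P = 2.75, Q = 2.25.
%ΔQ = (2.25 − 5) / 5 × 100 = -55.00%.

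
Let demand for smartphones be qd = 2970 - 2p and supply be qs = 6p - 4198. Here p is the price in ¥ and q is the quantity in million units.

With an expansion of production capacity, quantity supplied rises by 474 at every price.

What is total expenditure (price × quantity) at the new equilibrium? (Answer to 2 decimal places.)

Original equilibrium: 2970 - 2p = 6p - 4198 gives 7168 = 8p, so p = 896 and q = 1178.
The new curves are qd = 2970 - 2p (demand) and qs = 6p - 3724 (supply).
Equate the new curves: 2970 - 2p = 6p - 3724, giving 6694 = 8p, p = 836.75, q = 1296.5.
New expenditure = 836.75 × 1296.5 = 1084846.38.

1084846.38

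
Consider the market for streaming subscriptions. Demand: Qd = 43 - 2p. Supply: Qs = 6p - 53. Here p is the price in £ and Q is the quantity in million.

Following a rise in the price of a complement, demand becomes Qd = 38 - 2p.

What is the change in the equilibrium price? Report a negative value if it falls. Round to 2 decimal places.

-0.63

Initially, 43 - 2p = 6p - 53, so 96 = 8p and p = 12, Q = 19.
After the shift, demand is Qd = 38 - 2p and supply is Qs = 6p - 53.
Equate the new curves: 38 - 2p = 6p - 53, giving 91 = 8p, p = 11.375, Q = 15.25.
Δp = 11.375 − 12 = -0.63.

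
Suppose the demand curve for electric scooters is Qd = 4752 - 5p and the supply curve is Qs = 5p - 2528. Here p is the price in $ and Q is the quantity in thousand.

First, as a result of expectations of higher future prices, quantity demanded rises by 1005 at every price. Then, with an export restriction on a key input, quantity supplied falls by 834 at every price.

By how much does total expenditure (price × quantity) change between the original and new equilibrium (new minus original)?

Solve the original market: 4752 - 5p = 5p - 2528, hence p = 728 and Q = 1112.
After the shift, demand is Qd = 5757 - 5p and supply is Qs = 5p - 3362.
Equate the new curves: 5757 - 5p = 5p - 3362, giving 9119 = 10p, p = 911.9, Q = 1197.5.
Expenditure moves from 728×1112 = 809536 to 911.9×1197.5 = 1092000.25; change = +282464.25.

+282464.25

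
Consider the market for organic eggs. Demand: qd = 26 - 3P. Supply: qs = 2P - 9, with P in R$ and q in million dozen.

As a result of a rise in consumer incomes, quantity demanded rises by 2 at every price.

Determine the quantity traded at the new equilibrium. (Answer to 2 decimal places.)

5.80

Solve the original market: 26 - 3P = 2P - 9, hence P = 7 and q = 5.
The new curves are qd = 28 - 3P (demand) and qs = 2P - 9 (supply).
Setting them equal: 28 - 3P = 2P - 9 → 37 = 5P, so P = 7.4 and q = 5.8.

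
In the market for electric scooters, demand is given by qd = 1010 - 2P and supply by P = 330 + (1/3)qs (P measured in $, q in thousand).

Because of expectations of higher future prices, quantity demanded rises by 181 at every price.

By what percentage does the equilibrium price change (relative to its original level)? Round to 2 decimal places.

+9.05

Initially, 1010 - 2P = 3P - 990, so 2000 = 5P and P = 400, q = 210.
The shock moves the curves to qd = 1191 - 2P and qs = 3P - 990.
Clearing the new market: 1191 - 2P = 3P - 990, so P = 436.2 and q = 318.6.
%ΔP = (436.2 − 400) / 400 × 100 = +9.05%.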